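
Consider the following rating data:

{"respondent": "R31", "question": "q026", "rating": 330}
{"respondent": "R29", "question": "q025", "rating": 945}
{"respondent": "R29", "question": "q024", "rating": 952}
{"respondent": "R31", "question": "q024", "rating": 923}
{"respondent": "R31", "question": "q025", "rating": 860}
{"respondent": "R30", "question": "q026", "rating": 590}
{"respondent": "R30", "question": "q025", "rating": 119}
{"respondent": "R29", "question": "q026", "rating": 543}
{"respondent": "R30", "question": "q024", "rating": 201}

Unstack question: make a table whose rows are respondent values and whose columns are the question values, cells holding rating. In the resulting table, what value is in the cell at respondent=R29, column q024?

952

Wide layout: rows indexed by respondent, columns are the 3 distinct question values (q026, q025, q024).
Cell (respondent=R29, question=q024) draws from the long row where respondent=R29 and question=q024, which has rating=952.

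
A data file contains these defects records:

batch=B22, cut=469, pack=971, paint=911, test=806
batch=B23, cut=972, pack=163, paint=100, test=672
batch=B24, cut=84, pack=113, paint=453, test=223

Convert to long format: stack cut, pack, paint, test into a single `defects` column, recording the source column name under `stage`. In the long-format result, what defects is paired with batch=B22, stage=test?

806

Unpivoting turns each (batch, wide-column) pair into one long row.
The wide cell at row B22, column test holds 806, so the long row (B22, test) has defects=806.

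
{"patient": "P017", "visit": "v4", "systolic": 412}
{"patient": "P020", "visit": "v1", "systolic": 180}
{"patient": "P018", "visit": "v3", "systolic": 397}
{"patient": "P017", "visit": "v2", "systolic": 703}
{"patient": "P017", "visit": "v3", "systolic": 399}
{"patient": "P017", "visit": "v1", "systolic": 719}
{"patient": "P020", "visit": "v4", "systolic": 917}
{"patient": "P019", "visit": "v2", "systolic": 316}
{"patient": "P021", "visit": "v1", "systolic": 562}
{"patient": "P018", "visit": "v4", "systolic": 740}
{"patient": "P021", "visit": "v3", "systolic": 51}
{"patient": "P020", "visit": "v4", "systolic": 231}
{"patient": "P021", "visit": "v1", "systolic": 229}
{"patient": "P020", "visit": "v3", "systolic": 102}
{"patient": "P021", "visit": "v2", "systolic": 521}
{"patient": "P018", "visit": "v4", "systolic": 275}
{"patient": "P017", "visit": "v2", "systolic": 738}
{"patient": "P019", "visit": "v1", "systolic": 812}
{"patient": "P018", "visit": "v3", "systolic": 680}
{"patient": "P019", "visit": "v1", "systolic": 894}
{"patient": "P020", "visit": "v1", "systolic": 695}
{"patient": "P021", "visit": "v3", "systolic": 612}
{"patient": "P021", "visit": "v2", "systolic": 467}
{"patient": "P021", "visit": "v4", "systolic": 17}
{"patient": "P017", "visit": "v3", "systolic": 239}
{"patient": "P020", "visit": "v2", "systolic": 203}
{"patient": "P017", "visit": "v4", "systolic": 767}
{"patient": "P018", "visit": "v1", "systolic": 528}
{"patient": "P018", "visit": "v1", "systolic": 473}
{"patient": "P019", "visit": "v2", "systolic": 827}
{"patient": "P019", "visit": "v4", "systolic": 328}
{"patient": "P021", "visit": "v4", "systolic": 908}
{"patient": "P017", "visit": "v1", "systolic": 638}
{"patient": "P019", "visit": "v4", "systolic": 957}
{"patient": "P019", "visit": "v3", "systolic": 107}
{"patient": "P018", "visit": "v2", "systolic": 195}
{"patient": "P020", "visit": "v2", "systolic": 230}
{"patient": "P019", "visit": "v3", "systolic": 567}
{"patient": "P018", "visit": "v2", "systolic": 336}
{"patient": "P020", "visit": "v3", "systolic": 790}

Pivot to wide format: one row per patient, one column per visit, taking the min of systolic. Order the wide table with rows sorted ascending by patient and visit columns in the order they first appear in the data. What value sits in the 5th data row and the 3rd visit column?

With rows sorted ascending by patient, row 5 is patient=P021. visit columns in first-appearance order: v4, v1, v3, v2; column 3 is v3.
Long rows with patient=P021, visit=v3: min(51, 612) = 51.

51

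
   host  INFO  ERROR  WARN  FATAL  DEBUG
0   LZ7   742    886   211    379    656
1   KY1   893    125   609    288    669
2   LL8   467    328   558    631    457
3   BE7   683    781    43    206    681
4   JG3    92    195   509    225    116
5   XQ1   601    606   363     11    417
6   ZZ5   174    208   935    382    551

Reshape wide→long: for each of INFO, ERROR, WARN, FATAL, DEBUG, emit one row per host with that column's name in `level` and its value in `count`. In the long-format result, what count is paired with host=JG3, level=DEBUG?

Unpivoting turns each (host, wide-column) pair into one long row.
The wide cell at row JG3, column DEBUG holds 116, so the long row (JG3, DEBUG) has count=116.

116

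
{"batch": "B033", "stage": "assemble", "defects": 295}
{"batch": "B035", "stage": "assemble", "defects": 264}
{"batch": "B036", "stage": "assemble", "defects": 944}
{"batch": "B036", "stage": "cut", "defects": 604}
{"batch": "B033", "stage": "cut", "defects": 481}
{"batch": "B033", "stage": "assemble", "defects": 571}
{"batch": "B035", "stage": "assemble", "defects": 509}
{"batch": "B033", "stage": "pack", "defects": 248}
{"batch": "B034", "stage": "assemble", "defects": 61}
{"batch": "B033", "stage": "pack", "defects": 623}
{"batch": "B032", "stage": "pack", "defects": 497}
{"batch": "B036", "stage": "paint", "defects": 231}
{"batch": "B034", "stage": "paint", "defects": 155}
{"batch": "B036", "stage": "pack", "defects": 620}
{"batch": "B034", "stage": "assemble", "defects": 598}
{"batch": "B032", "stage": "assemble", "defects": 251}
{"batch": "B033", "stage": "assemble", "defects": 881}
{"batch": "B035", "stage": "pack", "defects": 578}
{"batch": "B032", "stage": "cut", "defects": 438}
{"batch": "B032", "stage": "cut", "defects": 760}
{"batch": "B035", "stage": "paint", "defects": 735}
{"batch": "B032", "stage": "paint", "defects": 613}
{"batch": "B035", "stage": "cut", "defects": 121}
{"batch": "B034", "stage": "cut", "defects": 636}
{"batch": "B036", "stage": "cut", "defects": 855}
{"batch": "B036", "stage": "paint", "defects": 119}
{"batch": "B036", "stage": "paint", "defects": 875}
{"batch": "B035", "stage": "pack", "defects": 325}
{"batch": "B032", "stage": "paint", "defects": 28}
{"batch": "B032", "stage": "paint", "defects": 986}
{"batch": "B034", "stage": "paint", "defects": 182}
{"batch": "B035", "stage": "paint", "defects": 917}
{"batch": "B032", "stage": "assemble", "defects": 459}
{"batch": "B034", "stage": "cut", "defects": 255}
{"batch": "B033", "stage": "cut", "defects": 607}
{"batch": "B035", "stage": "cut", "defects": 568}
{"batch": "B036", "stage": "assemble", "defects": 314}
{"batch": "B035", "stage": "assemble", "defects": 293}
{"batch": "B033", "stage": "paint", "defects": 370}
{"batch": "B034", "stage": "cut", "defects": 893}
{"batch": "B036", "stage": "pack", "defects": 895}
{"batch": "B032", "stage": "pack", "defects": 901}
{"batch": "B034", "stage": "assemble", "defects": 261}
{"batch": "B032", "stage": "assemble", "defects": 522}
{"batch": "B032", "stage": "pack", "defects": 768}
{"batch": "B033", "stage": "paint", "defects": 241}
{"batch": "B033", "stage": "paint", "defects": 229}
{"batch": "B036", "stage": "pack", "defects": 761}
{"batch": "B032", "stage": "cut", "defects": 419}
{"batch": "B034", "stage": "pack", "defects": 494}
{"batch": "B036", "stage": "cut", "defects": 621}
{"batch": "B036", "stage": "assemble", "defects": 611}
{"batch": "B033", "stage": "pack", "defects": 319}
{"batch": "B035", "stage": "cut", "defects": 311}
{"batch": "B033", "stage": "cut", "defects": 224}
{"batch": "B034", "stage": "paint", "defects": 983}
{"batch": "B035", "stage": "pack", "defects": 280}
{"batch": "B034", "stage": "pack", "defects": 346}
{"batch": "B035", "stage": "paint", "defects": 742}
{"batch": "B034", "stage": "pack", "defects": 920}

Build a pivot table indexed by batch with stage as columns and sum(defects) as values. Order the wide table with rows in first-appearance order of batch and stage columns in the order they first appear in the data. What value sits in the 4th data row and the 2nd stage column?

1784

With rows in first-appearance order of batch, row 4 is batch=B034. stage columns in first-appearance order: assemble, cut, pack, paint; column 2 is cut.
Long rows with batch=B034, stage=cut: 636 + 255 + 893 = 1784.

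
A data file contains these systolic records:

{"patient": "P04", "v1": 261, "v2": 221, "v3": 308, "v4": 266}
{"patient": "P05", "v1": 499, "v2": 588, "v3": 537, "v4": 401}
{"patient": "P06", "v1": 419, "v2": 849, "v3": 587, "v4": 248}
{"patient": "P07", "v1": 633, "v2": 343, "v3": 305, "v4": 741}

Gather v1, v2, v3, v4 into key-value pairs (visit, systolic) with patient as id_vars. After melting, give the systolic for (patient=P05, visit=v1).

499

Unpivoting turns each (patient, wide-column) pair into one long row.
The wide cell at row P05, column v1 holds 499, so the long row (P05, v1) has systolic=499.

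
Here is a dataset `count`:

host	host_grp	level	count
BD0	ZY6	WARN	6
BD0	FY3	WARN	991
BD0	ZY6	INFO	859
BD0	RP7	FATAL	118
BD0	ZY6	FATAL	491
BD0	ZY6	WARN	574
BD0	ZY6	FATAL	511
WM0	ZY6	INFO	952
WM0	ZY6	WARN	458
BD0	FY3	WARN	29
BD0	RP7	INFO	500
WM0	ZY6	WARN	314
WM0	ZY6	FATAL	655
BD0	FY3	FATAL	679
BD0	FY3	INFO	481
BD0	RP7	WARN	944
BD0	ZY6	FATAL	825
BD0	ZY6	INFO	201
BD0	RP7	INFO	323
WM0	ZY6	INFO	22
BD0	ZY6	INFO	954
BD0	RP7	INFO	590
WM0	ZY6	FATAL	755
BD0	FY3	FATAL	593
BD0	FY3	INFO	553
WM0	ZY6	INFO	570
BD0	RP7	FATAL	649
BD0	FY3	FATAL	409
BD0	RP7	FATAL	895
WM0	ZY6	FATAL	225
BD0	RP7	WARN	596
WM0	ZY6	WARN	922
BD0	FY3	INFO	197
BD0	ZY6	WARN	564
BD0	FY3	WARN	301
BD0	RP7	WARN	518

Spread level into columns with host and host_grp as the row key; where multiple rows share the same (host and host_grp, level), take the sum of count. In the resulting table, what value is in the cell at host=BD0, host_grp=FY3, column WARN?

Rows with host=BD0, host_grp=FY3 and level=WARN: count values are 991, 29, 301.
991 + 29 + 301 = 1321.

1321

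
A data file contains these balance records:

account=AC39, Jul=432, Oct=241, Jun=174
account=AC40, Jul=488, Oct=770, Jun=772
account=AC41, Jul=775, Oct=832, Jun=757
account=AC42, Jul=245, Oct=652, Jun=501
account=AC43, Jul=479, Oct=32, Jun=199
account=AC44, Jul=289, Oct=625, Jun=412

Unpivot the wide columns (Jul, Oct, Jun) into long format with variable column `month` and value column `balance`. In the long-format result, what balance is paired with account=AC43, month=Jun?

Unpivoting turns each (account, wide-column) pair into one long row.
The wide cell at row AC43, column Jun holds 199, so the long row (AC43, Jun) has balance=199.

199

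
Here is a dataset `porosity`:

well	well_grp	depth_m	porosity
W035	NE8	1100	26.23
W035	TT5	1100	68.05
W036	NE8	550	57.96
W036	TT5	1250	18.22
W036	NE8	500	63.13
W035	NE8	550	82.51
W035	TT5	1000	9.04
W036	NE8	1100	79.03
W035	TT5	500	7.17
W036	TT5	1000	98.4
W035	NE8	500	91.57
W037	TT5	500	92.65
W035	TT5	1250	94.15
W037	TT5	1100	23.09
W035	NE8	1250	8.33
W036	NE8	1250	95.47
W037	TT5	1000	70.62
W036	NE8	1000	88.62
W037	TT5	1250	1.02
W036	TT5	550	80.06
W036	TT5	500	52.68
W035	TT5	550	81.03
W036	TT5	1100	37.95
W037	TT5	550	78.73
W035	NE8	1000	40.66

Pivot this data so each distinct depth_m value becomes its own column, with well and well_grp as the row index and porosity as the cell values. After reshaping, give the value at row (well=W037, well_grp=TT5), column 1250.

Wide layout: rows indexed by well and well_grp, columns are the 5 distinct depth_m values (1100, 550, 1250, 500, 1000).
Cell (well=W037, well_grp=TT5, depth_m=1250) draws from the long row where well=W037, well_grp=TT5 and depth_m=1250, which has porosity=1.02.

1.02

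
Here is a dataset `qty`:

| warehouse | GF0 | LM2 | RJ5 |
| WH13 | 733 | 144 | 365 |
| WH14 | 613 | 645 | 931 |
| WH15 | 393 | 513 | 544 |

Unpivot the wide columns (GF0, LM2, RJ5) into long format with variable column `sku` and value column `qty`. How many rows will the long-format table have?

3 warehouse values × 3 melted columns = 9 rows.

9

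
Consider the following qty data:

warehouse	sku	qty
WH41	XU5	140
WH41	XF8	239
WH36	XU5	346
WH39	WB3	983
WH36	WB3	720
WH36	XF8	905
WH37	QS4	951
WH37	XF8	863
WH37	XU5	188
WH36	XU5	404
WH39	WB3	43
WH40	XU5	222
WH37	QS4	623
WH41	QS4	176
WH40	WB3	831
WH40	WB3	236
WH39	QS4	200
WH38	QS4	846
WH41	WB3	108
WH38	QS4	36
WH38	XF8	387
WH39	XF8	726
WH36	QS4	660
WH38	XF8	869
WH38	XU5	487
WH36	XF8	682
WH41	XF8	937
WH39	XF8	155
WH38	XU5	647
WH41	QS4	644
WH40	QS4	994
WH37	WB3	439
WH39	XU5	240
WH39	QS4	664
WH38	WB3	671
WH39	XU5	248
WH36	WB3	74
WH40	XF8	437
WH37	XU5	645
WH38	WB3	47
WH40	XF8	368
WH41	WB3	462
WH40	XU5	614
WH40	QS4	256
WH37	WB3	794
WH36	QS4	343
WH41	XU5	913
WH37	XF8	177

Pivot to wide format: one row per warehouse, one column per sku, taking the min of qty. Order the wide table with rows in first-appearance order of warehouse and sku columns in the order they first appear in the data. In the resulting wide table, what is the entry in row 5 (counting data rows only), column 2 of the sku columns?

368

With rows in first-appearance order of warehouse, row 5 is warehouse=WH40. sku columns in first-appearance order: XU5, XF8, WB3, QS4; column 2 is XF8.
Long rows with warehouse=WH40, sku=XF8: min(437, 368) = 368.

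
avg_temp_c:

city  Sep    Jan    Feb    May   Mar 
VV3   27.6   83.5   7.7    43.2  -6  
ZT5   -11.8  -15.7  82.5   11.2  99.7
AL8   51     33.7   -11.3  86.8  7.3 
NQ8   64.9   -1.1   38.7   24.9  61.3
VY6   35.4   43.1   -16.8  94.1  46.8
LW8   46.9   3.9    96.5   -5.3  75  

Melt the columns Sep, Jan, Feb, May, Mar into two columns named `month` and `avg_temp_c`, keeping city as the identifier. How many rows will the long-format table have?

30

6 city values × 5 melted columns = 30 rows.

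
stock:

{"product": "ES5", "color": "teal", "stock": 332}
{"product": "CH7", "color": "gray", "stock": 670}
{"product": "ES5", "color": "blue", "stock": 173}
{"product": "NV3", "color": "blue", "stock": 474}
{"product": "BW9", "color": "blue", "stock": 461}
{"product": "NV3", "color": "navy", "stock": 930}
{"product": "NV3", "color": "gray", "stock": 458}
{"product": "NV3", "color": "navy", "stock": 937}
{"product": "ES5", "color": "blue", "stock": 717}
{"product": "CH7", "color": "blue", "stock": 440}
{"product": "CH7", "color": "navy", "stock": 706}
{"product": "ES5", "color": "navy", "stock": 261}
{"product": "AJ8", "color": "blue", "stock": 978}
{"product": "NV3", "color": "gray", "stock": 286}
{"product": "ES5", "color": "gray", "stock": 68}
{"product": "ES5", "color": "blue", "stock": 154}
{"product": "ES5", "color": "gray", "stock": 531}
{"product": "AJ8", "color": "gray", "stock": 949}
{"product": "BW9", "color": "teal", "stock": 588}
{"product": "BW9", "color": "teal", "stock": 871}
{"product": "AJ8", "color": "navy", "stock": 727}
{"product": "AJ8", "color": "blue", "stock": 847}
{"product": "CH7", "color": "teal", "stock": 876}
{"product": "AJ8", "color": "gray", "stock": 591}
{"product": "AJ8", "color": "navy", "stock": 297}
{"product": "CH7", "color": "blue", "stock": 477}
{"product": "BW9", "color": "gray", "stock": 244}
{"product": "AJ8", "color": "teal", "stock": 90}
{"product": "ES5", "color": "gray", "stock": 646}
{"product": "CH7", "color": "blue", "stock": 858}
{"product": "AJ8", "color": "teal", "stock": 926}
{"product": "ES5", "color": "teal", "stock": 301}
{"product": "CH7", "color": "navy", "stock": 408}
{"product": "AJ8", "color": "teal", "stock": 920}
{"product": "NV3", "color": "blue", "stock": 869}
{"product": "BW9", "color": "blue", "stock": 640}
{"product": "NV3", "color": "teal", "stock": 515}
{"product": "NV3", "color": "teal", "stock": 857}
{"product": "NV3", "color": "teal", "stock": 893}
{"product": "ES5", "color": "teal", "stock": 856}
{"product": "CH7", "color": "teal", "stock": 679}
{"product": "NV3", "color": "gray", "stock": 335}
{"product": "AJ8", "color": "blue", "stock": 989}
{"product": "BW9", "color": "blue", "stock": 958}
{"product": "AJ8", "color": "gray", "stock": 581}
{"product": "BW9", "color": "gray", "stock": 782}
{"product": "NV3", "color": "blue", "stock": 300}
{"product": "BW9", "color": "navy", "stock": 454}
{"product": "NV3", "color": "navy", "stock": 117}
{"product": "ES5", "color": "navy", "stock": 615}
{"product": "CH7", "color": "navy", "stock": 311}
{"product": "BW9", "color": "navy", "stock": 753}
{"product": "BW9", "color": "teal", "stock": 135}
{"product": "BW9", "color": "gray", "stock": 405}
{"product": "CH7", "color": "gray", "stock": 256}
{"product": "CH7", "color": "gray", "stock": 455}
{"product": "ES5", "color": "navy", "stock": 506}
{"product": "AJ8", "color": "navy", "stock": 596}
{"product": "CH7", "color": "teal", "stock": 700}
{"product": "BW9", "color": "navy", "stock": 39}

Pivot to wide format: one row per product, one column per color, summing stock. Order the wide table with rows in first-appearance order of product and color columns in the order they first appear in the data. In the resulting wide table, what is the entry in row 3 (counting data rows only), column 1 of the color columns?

With rows in first-appearance order of product, row 3 is product=NV3. color columns in first-appearance order: teal, gray, blue, navy; column 1 is teal.
Long rows with product=NV3, color=teal: 515 + 857 + 893 = 2265.

2265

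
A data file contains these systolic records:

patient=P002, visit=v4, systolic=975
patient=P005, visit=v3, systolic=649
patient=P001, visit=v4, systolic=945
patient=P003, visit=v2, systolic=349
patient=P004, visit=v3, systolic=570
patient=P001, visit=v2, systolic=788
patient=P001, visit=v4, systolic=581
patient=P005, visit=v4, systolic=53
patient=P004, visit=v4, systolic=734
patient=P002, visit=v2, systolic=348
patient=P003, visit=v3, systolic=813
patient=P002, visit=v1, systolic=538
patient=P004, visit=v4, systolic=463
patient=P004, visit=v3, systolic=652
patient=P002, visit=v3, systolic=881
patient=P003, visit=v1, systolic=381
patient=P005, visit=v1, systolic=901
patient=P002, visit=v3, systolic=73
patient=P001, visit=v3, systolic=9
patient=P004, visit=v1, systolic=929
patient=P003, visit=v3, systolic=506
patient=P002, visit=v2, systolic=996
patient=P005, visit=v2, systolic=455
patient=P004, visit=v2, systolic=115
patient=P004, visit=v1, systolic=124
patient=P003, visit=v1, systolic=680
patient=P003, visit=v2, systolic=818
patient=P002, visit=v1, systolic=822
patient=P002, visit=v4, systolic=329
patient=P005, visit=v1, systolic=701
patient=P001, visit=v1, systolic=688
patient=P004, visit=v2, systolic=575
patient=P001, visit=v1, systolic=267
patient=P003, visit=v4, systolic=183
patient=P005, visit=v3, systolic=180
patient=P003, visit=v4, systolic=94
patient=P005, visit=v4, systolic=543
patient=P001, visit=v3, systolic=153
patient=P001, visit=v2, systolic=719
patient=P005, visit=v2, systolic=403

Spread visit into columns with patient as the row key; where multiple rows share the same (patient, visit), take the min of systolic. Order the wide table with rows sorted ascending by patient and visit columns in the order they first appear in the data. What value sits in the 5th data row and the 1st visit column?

With rows sorted ascending by patient, row 5 is patient=P005. visit columns in first-appearance order: v4, v3, v2, v1; column 1 is v4.
Long rows with patient=P005, visit=v4: min(53, 543) = 53.

53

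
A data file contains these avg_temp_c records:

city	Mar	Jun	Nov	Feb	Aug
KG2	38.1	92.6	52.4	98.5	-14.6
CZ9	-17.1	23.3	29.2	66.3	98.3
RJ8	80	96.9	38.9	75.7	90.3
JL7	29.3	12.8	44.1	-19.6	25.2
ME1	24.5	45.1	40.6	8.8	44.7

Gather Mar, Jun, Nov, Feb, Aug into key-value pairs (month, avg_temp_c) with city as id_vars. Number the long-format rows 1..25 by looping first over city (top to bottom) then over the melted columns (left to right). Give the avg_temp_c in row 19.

-19.6

25 rows total (5 × 5). Row 19: index ⌊(19-1)/5⌋ = 3 into city → JL7; (19-1) mod 5 = 3 into the melted columns → Feb.
So row 19 is (JL7, Feb, -19.6); avg_temp_c = -19.6.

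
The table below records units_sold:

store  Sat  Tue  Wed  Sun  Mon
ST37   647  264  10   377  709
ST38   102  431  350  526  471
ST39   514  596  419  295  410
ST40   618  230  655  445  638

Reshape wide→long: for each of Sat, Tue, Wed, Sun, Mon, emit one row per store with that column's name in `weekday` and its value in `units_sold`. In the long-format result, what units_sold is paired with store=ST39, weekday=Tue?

596

Unpivoting turns each (store, wide-column) pair into one long row.
The wide cell at row ST39, column Tue holds 596, so the long row (ST39, Tue) has units_sold=596.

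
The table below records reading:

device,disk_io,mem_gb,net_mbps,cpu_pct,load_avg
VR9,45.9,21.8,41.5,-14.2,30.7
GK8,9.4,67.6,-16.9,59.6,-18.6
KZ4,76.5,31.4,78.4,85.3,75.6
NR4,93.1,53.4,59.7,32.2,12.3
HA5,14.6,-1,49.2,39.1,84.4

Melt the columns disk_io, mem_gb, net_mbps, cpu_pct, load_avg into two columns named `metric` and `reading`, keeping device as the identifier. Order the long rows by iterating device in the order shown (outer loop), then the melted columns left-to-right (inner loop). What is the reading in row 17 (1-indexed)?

53.4

25 rows total (5 × 5). Row 17: index ⌊(17-1)/5⌋ = 3 into device → NR4; (17-1) mod 5 = 1 into the melted columns → mem_gb.
So row 17 is (NR4, mem_gb, 53.4); reading = 53.4.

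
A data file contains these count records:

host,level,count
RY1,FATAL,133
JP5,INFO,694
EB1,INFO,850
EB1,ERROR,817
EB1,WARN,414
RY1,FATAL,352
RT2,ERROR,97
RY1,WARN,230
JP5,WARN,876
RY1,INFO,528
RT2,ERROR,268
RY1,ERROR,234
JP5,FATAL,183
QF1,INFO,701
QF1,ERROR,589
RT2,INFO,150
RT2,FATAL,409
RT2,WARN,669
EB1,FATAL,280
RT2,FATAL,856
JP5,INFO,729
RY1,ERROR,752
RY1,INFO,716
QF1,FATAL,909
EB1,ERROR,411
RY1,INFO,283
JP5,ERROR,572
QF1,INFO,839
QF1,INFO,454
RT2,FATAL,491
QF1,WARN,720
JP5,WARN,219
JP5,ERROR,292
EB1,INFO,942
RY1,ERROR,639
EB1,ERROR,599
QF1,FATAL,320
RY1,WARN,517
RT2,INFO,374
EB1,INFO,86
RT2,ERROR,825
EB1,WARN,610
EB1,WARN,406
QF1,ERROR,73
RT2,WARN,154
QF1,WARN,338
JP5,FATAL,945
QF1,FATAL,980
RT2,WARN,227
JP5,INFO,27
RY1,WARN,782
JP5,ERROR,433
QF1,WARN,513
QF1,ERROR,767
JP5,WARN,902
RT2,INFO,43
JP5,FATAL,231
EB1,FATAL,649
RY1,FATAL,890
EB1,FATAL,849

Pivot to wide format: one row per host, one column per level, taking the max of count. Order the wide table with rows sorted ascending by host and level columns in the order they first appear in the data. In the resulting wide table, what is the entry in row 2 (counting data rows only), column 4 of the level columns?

With rows sorted ascending by host, row 2 is host=JP5. level columns in first-appearance order: FATAL, INFO, ERROR, WARN; column 4 is WARN.
Long rows with host=JP5, level=WARN: max(876, 219, 902) = 902.

902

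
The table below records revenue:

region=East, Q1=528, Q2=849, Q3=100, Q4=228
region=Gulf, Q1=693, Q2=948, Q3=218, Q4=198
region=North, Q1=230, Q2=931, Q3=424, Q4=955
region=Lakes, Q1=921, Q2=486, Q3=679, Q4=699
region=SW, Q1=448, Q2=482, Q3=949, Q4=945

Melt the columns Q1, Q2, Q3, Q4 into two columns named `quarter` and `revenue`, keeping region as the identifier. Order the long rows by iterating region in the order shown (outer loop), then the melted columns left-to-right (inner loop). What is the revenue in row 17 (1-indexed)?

20 rows total (5 × 4). Row 17: index ⌊(17-1)/4⌋ = 4 into region → SW; (17-1) mod 4 = 0 into the melted columns → Q1.
So row 17 is (SW, Q1, 448); revenue = 448.

448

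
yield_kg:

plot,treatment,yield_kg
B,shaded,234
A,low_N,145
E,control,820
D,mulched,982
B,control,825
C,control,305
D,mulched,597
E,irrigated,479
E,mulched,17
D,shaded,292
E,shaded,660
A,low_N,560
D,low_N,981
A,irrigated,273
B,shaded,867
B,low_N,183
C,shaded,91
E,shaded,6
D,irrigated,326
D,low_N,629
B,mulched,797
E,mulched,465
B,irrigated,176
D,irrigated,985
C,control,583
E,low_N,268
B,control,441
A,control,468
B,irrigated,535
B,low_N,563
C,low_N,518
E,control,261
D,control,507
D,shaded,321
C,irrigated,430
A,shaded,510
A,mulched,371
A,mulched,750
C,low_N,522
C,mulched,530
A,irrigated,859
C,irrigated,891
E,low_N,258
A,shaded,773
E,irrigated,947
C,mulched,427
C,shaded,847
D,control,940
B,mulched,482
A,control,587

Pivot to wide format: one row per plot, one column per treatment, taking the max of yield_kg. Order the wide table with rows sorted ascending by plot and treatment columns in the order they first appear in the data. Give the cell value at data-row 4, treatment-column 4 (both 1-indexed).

With rows sorted ascending by plot, row 4 is plot=D. treatment columns in first-appearance order: shaded, low_N, control, mulched, irrigated; column 4 is mulched.
Long rows with plot=D, treatment=mulched: max(982, 597) = 982.

982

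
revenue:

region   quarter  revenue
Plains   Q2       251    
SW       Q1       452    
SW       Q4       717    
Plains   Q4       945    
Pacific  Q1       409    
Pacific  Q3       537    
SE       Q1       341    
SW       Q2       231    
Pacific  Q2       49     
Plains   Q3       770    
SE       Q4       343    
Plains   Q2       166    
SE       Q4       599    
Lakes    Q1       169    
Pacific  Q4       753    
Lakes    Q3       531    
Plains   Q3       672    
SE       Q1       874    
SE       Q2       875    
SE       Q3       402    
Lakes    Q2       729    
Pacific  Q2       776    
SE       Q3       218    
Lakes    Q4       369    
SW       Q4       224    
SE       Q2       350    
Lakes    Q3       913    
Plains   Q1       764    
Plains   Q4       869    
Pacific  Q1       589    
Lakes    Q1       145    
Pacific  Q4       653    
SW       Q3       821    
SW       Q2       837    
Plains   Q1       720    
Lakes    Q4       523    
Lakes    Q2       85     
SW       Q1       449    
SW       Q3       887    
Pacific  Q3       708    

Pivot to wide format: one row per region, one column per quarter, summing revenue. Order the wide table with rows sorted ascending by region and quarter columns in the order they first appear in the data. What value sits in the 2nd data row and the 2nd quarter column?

998

With rows sorted ascending by region, row 2 is region=Pacific. quarter columns in first-appearance order: Q2, Q1, Q4, Q3; column 2 is Q1.
Long rows with region=Pacific, quarter=Q1: 409 + 589 = 998.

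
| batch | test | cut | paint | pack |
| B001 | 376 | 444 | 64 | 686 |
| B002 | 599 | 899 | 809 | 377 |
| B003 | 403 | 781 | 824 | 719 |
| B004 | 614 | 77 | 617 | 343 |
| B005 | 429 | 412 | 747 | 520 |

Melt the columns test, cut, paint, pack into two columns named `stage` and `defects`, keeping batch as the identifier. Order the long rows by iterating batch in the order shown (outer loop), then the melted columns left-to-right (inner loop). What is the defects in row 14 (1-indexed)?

20 rows total (5 × 4). Row 14: index ⌊(14-1)/4⌋ = 3 into batch → B004; (14-1) mod 4 = 1 into the melted columns → cut.
So row 14 is (B004, cut, 77); defects = 77.

77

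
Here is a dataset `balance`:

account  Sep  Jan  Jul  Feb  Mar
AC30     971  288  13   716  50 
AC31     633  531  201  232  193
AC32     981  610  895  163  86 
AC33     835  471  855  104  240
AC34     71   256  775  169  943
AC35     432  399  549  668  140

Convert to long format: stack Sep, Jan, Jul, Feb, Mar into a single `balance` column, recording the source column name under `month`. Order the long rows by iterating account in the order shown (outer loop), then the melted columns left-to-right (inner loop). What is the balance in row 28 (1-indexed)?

30 rows total (6 × 5). Row 28: index ⌊(28-1)/5⌋ = 5 into account → AC35; (28-1) mod 5 = 2 into the melted columns → Jul.
So row 28 is (AC35, Jul, 549); balance = 549.

549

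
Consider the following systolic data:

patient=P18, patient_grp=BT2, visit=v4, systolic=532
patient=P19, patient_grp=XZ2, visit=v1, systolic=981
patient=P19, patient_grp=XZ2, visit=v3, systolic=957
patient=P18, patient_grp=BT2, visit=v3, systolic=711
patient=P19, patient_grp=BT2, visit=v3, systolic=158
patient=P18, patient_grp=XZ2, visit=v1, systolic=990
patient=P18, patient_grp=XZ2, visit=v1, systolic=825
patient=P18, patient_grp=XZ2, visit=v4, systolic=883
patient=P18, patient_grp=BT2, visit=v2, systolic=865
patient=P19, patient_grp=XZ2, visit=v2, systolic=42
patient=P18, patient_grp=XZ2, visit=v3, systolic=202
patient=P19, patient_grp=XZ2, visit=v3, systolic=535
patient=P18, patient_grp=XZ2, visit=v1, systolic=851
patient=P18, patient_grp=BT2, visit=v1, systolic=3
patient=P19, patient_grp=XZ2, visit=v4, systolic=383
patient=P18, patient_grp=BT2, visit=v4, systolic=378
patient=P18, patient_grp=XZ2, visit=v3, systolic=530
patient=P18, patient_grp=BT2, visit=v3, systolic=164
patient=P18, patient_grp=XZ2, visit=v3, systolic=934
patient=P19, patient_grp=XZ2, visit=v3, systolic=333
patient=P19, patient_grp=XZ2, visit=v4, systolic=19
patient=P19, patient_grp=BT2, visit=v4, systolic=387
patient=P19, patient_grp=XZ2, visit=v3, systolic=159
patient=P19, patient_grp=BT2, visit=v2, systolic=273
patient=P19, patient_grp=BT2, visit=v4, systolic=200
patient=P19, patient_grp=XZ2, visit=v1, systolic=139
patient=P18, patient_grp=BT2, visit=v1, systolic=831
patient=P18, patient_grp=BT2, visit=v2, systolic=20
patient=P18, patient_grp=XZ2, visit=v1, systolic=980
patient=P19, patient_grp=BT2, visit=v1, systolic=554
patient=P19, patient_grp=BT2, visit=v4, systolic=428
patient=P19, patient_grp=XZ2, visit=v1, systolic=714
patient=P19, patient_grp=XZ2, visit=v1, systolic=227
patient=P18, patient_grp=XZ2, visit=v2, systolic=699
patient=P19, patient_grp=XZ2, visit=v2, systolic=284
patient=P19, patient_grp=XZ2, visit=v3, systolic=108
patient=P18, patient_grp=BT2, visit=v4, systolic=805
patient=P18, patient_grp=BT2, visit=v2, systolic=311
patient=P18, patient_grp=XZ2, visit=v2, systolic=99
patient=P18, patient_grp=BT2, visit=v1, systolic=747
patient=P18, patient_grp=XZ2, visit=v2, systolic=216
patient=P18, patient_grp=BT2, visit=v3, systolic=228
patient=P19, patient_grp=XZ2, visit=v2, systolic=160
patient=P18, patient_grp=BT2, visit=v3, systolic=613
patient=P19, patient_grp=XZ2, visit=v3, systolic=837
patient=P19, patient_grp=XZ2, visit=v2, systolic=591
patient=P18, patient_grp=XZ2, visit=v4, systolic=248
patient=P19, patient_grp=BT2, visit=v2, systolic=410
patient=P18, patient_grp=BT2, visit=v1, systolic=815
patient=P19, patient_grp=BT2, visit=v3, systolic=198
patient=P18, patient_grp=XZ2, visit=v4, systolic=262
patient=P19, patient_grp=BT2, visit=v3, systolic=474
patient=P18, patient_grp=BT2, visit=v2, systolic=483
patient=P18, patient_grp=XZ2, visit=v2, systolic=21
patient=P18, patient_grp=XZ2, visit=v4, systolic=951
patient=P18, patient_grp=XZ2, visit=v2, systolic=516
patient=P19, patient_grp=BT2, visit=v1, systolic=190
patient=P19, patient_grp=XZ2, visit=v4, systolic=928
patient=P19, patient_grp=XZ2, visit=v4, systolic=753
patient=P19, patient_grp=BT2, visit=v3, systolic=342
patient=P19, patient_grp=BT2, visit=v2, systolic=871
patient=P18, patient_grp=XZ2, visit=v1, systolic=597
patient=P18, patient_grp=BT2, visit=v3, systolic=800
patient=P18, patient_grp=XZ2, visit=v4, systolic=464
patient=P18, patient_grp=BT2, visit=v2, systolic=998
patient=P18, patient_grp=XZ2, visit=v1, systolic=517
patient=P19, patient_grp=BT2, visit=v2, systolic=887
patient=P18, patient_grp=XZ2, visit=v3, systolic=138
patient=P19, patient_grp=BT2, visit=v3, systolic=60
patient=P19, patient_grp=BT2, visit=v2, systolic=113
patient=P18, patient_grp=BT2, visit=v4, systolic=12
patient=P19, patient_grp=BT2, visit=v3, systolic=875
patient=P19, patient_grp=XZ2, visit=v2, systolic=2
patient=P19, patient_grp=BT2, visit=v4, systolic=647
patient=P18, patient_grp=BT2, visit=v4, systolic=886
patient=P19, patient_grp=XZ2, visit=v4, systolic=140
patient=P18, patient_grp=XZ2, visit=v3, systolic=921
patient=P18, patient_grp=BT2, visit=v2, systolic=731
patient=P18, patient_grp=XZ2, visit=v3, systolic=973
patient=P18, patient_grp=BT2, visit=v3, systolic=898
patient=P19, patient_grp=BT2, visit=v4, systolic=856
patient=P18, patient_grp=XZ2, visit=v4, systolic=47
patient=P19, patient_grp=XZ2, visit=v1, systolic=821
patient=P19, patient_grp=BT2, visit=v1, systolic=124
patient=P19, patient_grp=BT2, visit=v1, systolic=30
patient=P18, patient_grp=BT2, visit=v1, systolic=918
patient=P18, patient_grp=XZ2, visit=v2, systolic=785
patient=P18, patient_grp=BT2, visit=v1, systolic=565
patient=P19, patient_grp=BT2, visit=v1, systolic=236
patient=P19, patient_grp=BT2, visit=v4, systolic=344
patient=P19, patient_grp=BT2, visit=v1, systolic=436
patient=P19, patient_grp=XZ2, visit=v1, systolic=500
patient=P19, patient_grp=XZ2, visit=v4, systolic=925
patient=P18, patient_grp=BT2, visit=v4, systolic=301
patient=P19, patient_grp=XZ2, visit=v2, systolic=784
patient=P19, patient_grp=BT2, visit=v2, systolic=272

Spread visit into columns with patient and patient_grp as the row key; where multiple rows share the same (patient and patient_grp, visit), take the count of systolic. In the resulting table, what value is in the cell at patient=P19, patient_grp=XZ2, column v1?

6

Rows with patient=P19, patient_grp=XZ2 and visit=v1: systolic values are 981, 139, 714, 227, 821, 500.
6 rows match — count = 6.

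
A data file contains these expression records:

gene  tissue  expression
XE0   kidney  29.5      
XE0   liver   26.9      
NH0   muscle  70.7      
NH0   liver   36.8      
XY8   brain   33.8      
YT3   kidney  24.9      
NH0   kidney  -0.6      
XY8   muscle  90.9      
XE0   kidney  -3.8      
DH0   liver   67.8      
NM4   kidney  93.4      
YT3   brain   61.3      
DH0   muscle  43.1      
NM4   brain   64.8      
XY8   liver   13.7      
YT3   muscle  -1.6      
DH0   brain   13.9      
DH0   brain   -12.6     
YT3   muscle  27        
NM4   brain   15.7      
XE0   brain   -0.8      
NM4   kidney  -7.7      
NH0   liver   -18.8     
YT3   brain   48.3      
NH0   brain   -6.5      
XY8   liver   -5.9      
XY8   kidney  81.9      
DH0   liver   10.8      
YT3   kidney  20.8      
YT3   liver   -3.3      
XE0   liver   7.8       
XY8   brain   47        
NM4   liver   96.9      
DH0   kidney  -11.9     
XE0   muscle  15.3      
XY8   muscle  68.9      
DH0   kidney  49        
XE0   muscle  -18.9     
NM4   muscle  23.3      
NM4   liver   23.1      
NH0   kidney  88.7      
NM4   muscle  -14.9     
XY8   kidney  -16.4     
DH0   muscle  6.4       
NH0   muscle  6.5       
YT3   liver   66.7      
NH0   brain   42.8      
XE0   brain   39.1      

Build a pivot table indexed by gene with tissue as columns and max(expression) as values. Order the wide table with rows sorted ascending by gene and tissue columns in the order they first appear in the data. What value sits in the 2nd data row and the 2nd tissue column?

36.8

With rows sorted ascending by gene, row 2 is gene=NH0. tissue columns in first-appearance order: kidney, liver, muscle, brain; column 2 is liver.
Long rows with gene=NH0, tissue=liver: max(36.8, -18.8) = 36.8.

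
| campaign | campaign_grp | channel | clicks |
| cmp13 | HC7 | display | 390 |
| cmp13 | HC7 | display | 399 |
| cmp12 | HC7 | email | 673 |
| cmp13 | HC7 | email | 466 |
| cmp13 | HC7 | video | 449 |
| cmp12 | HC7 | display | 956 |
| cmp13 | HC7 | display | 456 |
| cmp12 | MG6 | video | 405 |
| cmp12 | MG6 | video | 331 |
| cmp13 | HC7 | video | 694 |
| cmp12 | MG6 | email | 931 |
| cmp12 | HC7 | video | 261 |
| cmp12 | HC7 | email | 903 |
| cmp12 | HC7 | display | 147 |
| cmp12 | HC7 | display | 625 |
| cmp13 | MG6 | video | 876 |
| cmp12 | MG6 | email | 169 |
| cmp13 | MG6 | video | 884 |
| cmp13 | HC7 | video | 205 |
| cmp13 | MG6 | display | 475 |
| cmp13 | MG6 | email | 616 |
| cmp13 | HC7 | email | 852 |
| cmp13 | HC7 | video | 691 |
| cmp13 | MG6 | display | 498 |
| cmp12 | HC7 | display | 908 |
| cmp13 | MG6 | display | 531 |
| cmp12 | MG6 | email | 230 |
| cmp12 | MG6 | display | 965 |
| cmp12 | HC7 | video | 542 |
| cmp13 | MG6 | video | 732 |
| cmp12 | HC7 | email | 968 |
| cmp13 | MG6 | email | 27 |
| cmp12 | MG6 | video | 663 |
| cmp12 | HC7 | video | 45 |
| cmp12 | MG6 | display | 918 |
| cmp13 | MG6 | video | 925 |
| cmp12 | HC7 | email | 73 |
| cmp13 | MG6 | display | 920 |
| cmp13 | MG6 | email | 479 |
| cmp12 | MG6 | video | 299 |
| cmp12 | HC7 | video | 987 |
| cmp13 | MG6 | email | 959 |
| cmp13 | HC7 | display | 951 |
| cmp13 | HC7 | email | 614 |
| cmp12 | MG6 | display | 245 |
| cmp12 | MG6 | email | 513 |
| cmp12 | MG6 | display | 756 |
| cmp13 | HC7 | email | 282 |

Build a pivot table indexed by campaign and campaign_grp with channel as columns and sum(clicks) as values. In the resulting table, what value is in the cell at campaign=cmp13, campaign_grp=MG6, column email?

2081

Rows with campaign=cmp13, campaign_grp=MG6 and channel=email: clicks values are 616, 27, 479, 959.
616 + 27 + 479 + 959 = 2081.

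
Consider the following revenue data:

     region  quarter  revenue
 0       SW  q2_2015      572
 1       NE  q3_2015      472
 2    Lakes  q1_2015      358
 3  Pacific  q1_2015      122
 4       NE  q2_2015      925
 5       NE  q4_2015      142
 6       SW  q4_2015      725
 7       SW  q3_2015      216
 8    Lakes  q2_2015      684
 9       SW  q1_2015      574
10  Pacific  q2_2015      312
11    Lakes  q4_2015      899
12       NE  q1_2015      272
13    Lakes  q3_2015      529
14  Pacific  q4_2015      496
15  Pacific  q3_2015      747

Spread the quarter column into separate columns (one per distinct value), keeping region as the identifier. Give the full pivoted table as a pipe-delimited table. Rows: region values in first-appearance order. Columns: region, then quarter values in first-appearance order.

| region | q2_2015 | q3_2015 | q1_2015 | q4_2015 |
| SW | 572 | 216 | 574 | 725 |
| NE | 925 | 472 | 272 | 142 |
| Lakes | 684 | 529 | 358 | 899 |
| Pacific | 312 | 747 | 122 | 496 |

Columns: region plus the 4 distinct quarter values (q2_2015, q3_2015, q1_2015, q4_2015).
For example, row SW column q2_2015 takes revenue=572 from the long row (SW, q2_2015).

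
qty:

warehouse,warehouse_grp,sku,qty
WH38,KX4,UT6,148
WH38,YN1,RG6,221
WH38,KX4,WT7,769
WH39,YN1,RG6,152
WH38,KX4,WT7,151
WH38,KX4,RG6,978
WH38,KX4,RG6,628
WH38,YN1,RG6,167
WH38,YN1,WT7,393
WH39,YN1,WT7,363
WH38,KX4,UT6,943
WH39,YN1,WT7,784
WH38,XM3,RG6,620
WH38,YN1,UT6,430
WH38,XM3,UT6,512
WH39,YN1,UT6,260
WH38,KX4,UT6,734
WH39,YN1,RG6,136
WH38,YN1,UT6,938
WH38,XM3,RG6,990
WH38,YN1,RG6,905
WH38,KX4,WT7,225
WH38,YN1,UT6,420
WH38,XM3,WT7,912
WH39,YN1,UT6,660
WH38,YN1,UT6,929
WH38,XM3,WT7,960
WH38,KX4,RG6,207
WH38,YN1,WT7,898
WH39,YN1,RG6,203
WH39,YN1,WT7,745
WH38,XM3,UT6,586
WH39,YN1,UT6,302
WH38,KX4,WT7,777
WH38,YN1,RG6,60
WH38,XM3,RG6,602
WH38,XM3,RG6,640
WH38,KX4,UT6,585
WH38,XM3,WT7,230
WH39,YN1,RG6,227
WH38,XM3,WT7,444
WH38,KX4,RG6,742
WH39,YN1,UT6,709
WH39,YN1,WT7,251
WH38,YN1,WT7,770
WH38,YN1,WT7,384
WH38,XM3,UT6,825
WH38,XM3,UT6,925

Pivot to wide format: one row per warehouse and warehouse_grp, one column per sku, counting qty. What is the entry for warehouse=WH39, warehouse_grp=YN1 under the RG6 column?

Rows with warehouse=WH39, warehouse_grp=YN1 and sku=RG6: qty values are 152, 136, 203, 227.
4 rows match — count = 4.

4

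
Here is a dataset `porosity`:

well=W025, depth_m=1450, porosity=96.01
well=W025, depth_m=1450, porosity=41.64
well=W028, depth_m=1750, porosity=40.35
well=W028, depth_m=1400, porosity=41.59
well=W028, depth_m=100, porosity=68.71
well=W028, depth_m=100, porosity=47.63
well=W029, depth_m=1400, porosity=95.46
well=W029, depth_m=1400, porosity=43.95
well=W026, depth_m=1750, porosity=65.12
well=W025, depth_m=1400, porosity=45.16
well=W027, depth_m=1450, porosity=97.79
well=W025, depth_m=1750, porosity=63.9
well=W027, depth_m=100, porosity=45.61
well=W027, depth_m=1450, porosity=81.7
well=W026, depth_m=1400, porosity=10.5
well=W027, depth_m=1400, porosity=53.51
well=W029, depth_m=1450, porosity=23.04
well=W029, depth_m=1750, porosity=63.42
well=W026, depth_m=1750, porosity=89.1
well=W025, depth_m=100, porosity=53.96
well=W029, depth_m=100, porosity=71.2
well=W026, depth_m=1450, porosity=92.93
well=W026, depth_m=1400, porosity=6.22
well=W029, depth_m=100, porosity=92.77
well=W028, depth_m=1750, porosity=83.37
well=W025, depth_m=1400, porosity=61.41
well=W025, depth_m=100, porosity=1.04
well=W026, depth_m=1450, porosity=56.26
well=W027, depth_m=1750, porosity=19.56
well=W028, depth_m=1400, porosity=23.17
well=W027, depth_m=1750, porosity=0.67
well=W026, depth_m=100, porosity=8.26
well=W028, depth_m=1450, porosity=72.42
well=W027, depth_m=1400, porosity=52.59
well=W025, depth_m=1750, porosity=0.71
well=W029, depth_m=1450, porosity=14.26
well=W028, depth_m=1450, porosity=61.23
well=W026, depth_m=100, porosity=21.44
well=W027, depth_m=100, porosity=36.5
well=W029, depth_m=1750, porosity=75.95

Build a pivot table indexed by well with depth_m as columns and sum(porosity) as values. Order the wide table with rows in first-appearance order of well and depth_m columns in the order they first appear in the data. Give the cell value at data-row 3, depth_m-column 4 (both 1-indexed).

163.97

With rows in first-appearance order of well, row 3 is well=W029. depth_m columns in first-appearance order: 1450, 1750, 1400, 100; column 4 is 100.
Long rows with well=W029, depth_m=100: 71.2 + 92.77 = 163.97.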